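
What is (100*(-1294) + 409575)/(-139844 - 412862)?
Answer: -40025/78958 ≈ -0.50692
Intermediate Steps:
(100*(-1294) + 409575)/(-139844 - 412862) = (-129400 + 409575)/(-552706) = 280175*(-1/552706) = -40025/78958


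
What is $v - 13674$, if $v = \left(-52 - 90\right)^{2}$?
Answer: $6490$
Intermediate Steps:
$v = 20164$ ($v = \left(-142\right)^{2} = 20164$)
$v - 13674 = 20164 - 13674 = 6490$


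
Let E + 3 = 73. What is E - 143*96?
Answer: -13658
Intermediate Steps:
E = 70 (E = -3 + 73 = 70)
E - 143*96 = 70 - 143*96 = 70 - 13728 = -13658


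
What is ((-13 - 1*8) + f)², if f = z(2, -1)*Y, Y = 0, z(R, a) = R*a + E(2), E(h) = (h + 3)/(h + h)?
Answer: 441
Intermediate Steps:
E(h) = (3 + h)/(2*h) (E(h) = (3 + h)/((2*h)) = (3 + h)*(1/(2*h)) = (3 + h)/(2*h))
z(R, a) = 5/4 + R*a (z(R, a) = R*a + (½)*(3 + 2)/2 = R*a + (½)*(½)*5 = R*a + 5/4 = 5/4 + R*a)
f = 0 (f = (5/4 + 2*(-1))*0 = (5/4 - 2)*0 = -¾*0 = 0)
((-13 - 1*8) + f)² = ((-13 - 1*8) + 0)² = ((-13 - 8) + 0)² = (-21 + 0)² = (-21)² = 441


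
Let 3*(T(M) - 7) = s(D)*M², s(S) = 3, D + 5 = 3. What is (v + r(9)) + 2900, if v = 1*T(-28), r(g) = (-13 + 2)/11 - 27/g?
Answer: 3687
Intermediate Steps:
D = -2 (D = -5 + 3 = -2)
T(M) = 7 + M² (T(M) = 7 + (3*M²)/3 = 7 + M²)
r(g) = -1 - 27/g (r(g) = -11*1/11 - 27/g = -1 - 27/g)
v = 791 (v = 1*(7 + (-28)²) = 1*(7 + 784) = 1*791 = 791)
(v + r(9)) + 2900 = (791 + (-27 - 1*9)/9) + 2900 = (791 + (-27 - 9)/9) + 2900 = (791 + (⅑)*(-36)) + 2900 = (791 - 4) + 2900 = 787 + 2900 = 3687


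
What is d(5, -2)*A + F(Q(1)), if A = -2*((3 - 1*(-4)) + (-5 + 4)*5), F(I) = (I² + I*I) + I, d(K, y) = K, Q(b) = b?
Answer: -17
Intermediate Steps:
F(I) = I + 2*I² (F(I) = (I² + I²) + I = 2*I² + I = I + 2*I²)
A = -4 (A = -2*((3 + 4) - 1*5) = -2*(7 - 5) = -2*2 = -4)
d(5, -2)*A + F(Q(1)) = 5*(-4) + 1*(1 + 2*1) = -20 + 1*(1 + 2) = -20 + 1*3 = -20 + 3 = -17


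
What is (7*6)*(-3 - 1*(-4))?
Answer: 42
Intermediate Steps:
(7*6)*(-3 - 1*(-4)) = 42*(-3 + 4) = 42*1 = 42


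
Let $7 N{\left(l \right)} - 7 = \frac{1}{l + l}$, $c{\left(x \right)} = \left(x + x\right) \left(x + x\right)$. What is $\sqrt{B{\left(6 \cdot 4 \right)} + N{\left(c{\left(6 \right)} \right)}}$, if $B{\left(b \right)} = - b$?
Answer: $\frac{i \sqrt{649138}}{168} \approx 4.7958 i$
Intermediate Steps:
$c{\left(x \right)} = 4 x^{2}$ ($c{\left(x \right)} = 2 x 2 x = 4 x^{2}$)
$N{\left(l \right)} = 1 + \frac{1}{14 l}$ ($N{\left(l \right)} = 1 + \frac{1}{7 \left(l + l\right)} = 1 + \frac{1}{7 \cdot 2 l} = 1 + \frac{\frac{1}{2} \frac{1}{l}}{7} = 1 + \frac{1}{14 l}$)
$\sqrt{B{\left(6 \cdot 4 \right)} + N{\left(c{\left(6 \right)} \right)}} = \sqrt{- 6 \cdot 4 + \frac{\frac{1}{14} + 4 \cdot 6^{2}}{4 \cdot 6^{2}}} = \sqrt{\left(-1\right) 24 + \frac{\frac{1}{14} + 4 \cdot 36}{4 \cdot 36}} = \sqrt{-24 + \frac{\frac{1}{14} + 144}{144}} = \sqrt{-24 + \frac{1}{144} \cdot \frac{2017}{14}} = \sqrt{-24 + \frac{2017}{2016}} = \sqrt{- \frac{46367}{2016}} = \frac{i \sqrt{649138}}{168}$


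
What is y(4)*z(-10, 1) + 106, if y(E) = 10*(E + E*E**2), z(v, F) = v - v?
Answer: 106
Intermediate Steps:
z(v, F) = 0
y(E) = 10*E + 10*E**3 (y(E) = 10*(E + E**3) = 10*E + 10*E**3)
y(4)*z(-10, 1) + 106 = (10*4*(1 + 4**2))*0 + 106 = (10*4*(1 + 16))*0 + 106 = (10*4*17)*0 + 106 = 680*0 + 106 = 0 + 106 = 106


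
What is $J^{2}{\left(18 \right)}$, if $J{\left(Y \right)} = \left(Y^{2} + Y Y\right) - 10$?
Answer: $407044$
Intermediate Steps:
$J{\left(Y \right)} = -10 + 2 Y^{2}$ ($J{\left(Y \right)} = \left(Y^{2} + Y^{2}\right) - 10 = 2 Y^{2} - 10 = -10 + 2 Y^{2}$)
$J^{2}{\left(18 \right)} = \left(-10 + 2 \cdot 18^{2}\right)^{2} = \left(-10 + 2 \cdot 324\right)^{2} = \left(-10 + 648\right)^{2} = 638^{2} = 407044$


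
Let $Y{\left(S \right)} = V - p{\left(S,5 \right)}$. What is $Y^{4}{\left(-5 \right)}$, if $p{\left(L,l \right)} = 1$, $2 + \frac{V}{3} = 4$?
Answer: $625$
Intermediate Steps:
$V = 6$ ($V = -6 + 3 \cdot 4 = -6 + 12 = 6$)
$Y{\left(S \right)} = 5$ ($Y{\left(S \right)} = 6 - 1 = 5$)
$Y^{4}{\left(-5 \right)} = 5^{4} = 625$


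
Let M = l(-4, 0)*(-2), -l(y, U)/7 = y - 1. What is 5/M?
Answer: -1/14 ≈ -0.071429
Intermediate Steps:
l(y, U) = 7 - 7*y (l(y, U) = -7*(y - 1) = -7*(-1 + y) = 7 - 7*y)
M = -70 (M = (7 - 7*(-4))*(-2) = (7 + 28)*(-2) = 35*(-2) = -70)
5/M = 5/(-70) = -1/70*5 = -1/14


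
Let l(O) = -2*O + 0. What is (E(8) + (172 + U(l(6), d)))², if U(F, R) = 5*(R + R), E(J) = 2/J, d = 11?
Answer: 1274641/16 ≈ 79665.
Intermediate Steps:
l(O) = -2*O
U(F, R) = 10*R (U(F, R) = 5*(2*R) = 10*R)
(E(8) + (172 + U(l(6), d)))² = (2/8 + (172 + 10*11))² = (2*(⅛) + (172 + 110))² = (¼ + 282)² = (1129/4)² = 1274641/16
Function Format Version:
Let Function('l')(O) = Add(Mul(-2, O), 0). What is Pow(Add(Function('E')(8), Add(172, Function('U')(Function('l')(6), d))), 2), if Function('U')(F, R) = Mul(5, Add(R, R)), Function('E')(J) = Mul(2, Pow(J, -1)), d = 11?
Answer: Rational(1274641, 16) ≈ 79665.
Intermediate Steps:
Function('l')(O) = Mul(-2, O)
Function('U')(F, R) = Mul(10, R) (Function('U')(F, R) = Mul(5, Mul(2, R)) = Mul(10, R))
Pow(Add(Function('E')(8), Add(172, Function('U')(Function('l')(6), d))), 2) = Pow(Add(Mul(2, Pow(8, -1)), Add(172, Mul(10, 11))), 2) = Pow(Add(Mul(2, Rational(1, 8)), Add(172, 110)), 2) = Pow(Add(Rational(1, 4), 282), 2) = Pow(Rational(1129, 4), 2) = Rational(1274641, 16)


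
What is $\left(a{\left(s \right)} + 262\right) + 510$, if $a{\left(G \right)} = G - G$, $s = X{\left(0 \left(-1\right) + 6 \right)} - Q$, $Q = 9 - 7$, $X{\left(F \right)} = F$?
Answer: $772$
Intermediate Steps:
$Q = 2$ ($Q = 9 - 7 = 2$)
$s = 4$ ($s = \left(0 \left(-1\right) + 6\right) - 2 = \left(0 + 6\right) - 2 = 6 - 2 = 4$)
$a{\left(G \right)} = 0$
$\left(a{\left(s \right)} + 262\right) + 510 = \left(0 + 262\right) + 510 = 262 + 510 = 772$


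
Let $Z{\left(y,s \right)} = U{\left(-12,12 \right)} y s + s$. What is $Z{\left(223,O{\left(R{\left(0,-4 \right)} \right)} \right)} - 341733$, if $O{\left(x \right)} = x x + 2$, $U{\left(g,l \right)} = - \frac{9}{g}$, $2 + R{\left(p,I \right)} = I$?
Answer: $- \frac{670679}{2} \approx -3.3534 \cdot 10^{5}$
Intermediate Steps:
$R{\left(p,I \right)} = -2 + I$
$O{\left(x \right)} = 2 + x^{2}$ ($O{\left(x \right)} = x^{2} + 2 = 2 + x^{2}$)
$Z{\left(y,s \right)} = s + \frac{3 s y}{4}$ ($Z{\left(y,s \right)} = - \frac{9}{-12} y s + s = \left(-9\right) \left(- \frac{1}{12}\right) y s + s = \frac{3 y}{4} s + s = \frac{3 s y}{4} + s = s + \frac{3 s y}{4}$)
$Z{\left(223,O{\left(R{\left(0,-4 \right)} \right)} \right)} - 341733 = \frac{\left(2 + \left(-2 - 4\right)^{2}\right) \left(4 + 3 \cdot 223\right)}{4} - 341733 = \frac{\left(2 + \left(-6\right)^{2}\right) \left(4 + 669\right)}{4} - 341733 = \frac{1}{4} \left(2 + 36\right) 673 - 341733 = \frac{1}{4} \cdot 38 \cdot 673 - 341733 = \frac{12787}{2} - 341733 = - \frac{670679}{2}$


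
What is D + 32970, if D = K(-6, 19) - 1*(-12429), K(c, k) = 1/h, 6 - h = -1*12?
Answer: 817183/18 ≈ 45399.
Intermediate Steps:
h = 18 (h = 6 - (-1)*12 = 6 - 1*(-12) = 6 + 12 = 18)
K(c, k) = 1/18
D = 223723/18 (D = 1/18 - 1*(-12429) = 1/18 + 12429 = 223723/18 ≈ 12429.)
D + 32970 = 223723/18 + 32970 = 817183/18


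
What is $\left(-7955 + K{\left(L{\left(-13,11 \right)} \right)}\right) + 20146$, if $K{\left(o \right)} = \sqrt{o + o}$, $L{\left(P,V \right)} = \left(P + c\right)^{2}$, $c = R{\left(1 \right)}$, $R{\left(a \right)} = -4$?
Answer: $12191 + 17 \sqrt{2} \approx 12215.0$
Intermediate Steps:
$c = -4$
$L{\left(P,V \right)} = \left(-4 + P\right)^{2}$ ($L{\left(P,V \right)} = \left(P - 4\right)^{2} = \left(-4 + P\right)^{2}$)
$K{\left(o \right)} = \sqrt{2} \sqrt{o}$ ($K{\left(o \right)} = \sqrt{2 o} = \sqrt{2} \sqrt{o}$)
$\left(-7955 + K{\left(L{\left(-13,11 \right)} \right)}\right) + 20146 = \left(-7955 + \sqrt{2} \sqrt{\left(-4 - 13\right)^{2}}\right) + 20146 = \left(-7955 + \sqrt{2} \sqrt{\left(-17\right)^{2}}\right) + 20146 = \left(-7955 + \sqrt{2} \sqrt{289}\right) + 20146 = \left(-7955 + \sqrt{2} \cdot 17\right) + 20146 = \left(-7955 + 17 \sqrt{2}\right) + 20146 = 12191 + 17 \sqrt{2}$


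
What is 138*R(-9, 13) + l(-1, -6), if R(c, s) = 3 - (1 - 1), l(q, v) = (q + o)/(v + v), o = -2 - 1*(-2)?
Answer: 4969/12 ≈ 414.08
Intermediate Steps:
o = 0 (o = -2 + 2 = 0)
l(q, v) = q/(2*v) (l(q, v) = (q + 0)/(v + v) = q/((2*v)) = q*(1/(2*v)) = q/(2*v))
R(c, s) = 3 (R(c, s) = 3 - 1*0 = 3 + 0 = 3)
138*R(-9, 13) + l(-1, -6) = 138*3 + (½)*(-1)/(-6) = 414 + (½)*(-1)*(-⅙) = 414 + 1/12 = 4969/12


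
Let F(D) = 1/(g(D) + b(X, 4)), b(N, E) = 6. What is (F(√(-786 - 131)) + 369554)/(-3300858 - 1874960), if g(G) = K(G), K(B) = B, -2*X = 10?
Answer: (-369554*√917 + 2217325*I)/(5175818*(√917 - 6*I)) ≈ -0.0714 + 6.1409e-9*I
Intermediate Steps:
X = -5 (X = -½*10 = -5)
g(G) = G
F(D) = 1/(6 + D) (F(D) = 1/(D + 6) = 1/(6 + D))
(F(√(-786 - 131)) + 369554)/(-3300858 - 1874960) = (1/(6 + √(-786 - 131)) + 369554)/(-3300858 - 1874960) = (1/(6 + √(-917)) + 369554)/(-5175818) = (1/(6 + I*√917) + 369554)*(-1/5175818) = (369554 + 1/(6 + I*√917))*(-1/5175818) = -184777/2587909 - 1/(5175818*(6 + I*√917))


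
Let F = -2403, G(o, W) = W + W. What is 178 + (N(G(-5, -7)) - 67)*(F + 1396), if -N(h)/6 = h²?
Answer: 1251879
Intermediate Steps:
G(o, W) = 2*W
N(h) = -6*h²
178 + (N(G(-5, -7)) - 67)*(F + 1396) = 178 + (-6*(2*(-7))² - 67)*(-2403 + 1396) = 178 + (-6*(-14)² - 67)*(-1007) = 178 + (-6*196 - 67)*(-1007) = 178 + (-1176 - 67)*(-1007) = 178 - 1243*(-1007) = 178 + 1251701 = 1251879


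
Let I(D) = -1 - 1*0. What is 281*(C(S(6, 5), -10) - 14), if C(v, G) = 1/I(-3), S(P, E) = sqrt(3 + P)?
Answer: -4215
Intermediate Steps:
I(D) = -1 (I(D) = -1 + 0 = -1)
C(v, G) = -1 (C(v, G) = 1/(-1) = -1)
281*(C(S(6, 5), -10) - 14) = 281*(-1 - 14) = 281*(-15) = -4215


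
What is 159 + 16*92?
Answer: 1631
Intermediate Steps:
159 + 16*92 = 159 + 1472 = 1631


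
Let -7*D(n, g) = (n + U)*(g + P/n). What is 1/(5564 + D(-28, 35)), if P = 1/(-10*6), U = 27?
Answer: 11760/65491441 ≈ 0.00017957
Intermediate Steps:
P = -1/60 (P = 1/(-60) = -1/60 ≈ -0.016667)
D(n, g) = -(27 + n)*(g - 1/(60*n))/7 (D(n, g) = -(n + 27)*(g - 1/(60*n))/7 = -(27 + n)*(g - 1/(60*n))/7)
1/(5564 + D(-28, 35)) = 1/(5564 + (1/420)*(27 - 1*(-28)*(-1 + 1620*35 + 60*35*(-28)))/(-28)) = 1/(5564 + (1/420)*(-1/28)*(27 - 1*(-28)*(-1 + 56700 - 58800))) = 1/(5564 + (1/420)*(-1/28)*(27 - 1*(-28)*(-2101))) = 1/(5564 + (1/420)*(-1/28)*(27 - 58828)) = 1/(5564 + (1/420)*(-1/28)*(-58801)) = 1/(5564 + 58801/11760) = 1/(65491441/11760) = 11760/65491441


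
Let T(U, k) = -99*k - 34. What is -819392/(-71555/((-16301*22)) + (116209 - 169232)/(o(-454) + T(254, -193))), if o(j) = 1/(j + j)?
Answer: 462637459857401472/1456964077253 ≈ 3.1754e+5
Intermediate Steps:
o(j) = 1/(2*j)
T(U, k) = -34 - 99*k
-819392/(-71555/((-16301*22)) + (116209 - 169232)/(o(-454) + T(254, -193))) = -819392/(-71555/((-16301*22)) + (116209 - 169232)/((½)/(-454) + (-34 - 99*(-193)))) = -819392/(-71555/(-358622) - 53023/((½)*(-1/454) + (-34 + 19107))) = -819392/(-71555*(-1/358622) - 53023/(-1/908 + 19073)) = -819392/(6505/32602 - 53023/17318283/908) = -819392/(6505/32602 - 53023*908/17318283) = -819392/(6505/32602 - 48144884/17318283) = -819392/(-1456964077253/564610662366) = -819392*(-564610662366/1456964077253) = 462637459857401472/1456964077253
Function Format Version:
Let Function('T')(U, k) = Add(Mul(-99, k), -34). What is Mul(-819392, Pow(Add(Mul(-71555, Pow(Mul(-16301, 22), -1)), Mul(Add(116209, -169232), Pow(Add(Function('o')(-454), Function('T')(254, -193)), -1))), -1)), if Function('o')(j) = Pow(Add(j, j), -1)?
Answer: Rational(462637459857401472, 1456964077253) ≈ 3.1754e+5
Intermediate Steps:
Function('o')(j) = Mul(Rational(1, 2), Pow(j, -1)) (Function('o')(j) = Pow(Mul(2, j), -1) = Mul(Rational(1, 2), Pow(j, -1)))
Function('T')(U, k) = Add(-34, Mul(-99, k))
Mul(-819392, Pow(Add(Mul(-71555, Pow(Mul(-16301, 22), -1)), Mul(Add(116209, -169232), Pow(Add(Function('o')(-454), Function('T')(254, -193)), -1))), -1)) = Mul(-819392, Pow(Add(Mul(-71555, Pow(Mul(-16301, 22), -1)), Mul(Add(116209, -169232), Pow(Add(Mul(Rational(1, 2), Pow(-454, -1)), Add(-34, Mul(-99, -193))), -1))), -1)) = Mul(-819392, Pow(Add(Mul(-71555, Pow(-358622, -1)), Mul(-53023, Pow(Add(Mul(Rational(1, 2), Rational(-1, 454)), Add(-34, 19107)), -1))), -1)) = Mul(-819392, Pow(Add(Mul(-71555, Rational(-1, 358622)), Mul(-53023, Pow(Add(Rational(-1, 908), 19073), -1))), -1)) = Mul(-819392, Pow(Add(Rational(6505, 32602), Mul(-53023, Pow(Rational(17318283, 908), -1))), -1)) = Mul(-819392, Pow(Add(Rational(6505, 32602), Mul(-53023, Rational(908, 17318283))), -1)) = Mul(-819392, Pow(Add(Rational(6505, 32602), Rational(-48144884, 17318283)), -1)) = Mul(-819392, Pow(Rational(-1456964077253, 564610662366), -1)) = Mul(-819392, Rational(-564610662366, 1456964077253)) = Rational(462637459857401472, 1456964077253)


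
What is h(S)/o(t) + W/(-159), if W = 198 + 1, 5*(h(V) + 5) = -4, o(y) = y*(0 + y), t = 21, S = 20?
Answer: -147802/116865 ≈ -1.2647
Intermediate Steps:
o(y) = y**2 (o(y) = y*y = y**2)
h(V) = -29/5 (h(V) = -5 + (1/5)*(-4) = -5 - 4/5 = -29/5)
W = 199
h(S)/o(t) + W/(-159) = -29/(5*(21**2)) + 199/(-159) = -29/5/441 + 199*(-1/159) = -29/5*1/441 - 199/159 = -29/2205 - 199/159 = -147802/116865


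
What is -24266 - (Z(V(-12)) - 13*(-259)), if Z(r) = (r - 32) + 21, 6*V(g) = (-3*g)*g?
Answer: -27550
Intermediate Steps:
V(g) = -g²/2 (V(g) = ((-3*g)*g)/6 = (-3*g²)/6 = -g²/2)
Z(r) = -11 + r (Z(r) = (-32 + r) + 21 = -11 + r)
-24266 - (Z(V(-12)) - 13*(-259)) = -24266 - ((-11 - ½*(-12)²) - 13*(-259)) = -24266 - ((-11 - ½*144) - 1*(-3367)) = -24266 - ((-11 - 72) + 3367) = -24266 - (-83 + 3367) = -24266 - 1*3284 = -24266 - 3284 = -27550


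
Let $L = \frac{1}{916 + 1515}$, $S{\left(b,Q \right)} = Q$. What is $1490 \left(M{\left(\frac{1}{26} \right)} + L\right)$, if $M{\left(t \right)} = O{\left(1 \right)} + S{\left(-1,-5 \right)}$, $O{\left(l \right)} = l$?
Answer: $- \frac{14487270}{2431} \approx -5959.4$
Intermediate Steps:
$M{\left(t \right)} = -4$ ($M{\left(t \right)} = 1 - 5 = -4$)
$L = \frac{1}{2431} \approx 0.00041135$
$1490 \left(M{\left(\frac{1}{26} \right)} + L\right) = 1490 \left(-4 + \frac{1}{2431}\right) = 1490 \left(- \frac{9723}{2431}\right) = - \frac{14487270}{2431}$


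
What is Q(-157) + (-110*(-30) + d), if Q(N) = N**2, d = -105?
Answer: 27844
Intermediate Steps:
Q(-157) + (-110*(-30) + d) = (-157)**2 + (-110*(-30) - 105) = 24649 + (3300 - 105) = 24649 + 3195 = 27844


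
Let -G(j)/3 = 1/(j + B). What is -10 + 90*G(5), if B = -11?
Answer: 35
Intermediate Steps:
G(j) = -3/(-11 + j) (G(j) = -3/(j - 11) = -3/(-11 + j))
-10 + 90*G(5) = -10 + 90*(-3/(-11 + 5)) = -10 + 90*(-3/(-6)) = -10 + 90*(-3*(-⅙)) = -10 + 90*(½) = -10 + 45 = 35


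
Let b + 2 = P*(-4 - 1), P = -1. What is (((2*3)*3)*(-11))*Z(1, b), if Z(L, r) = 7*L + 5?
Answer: -2376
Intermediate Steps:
b = 3 (b = -2 - (-4 - 1) = -2 - 1*(-5) = -2 + 5 = 3)
Z(L, r) = 5 + 7*L
(((2*3)*3)*(-11))*Z(1, b) = (((2*3)*3)*(-11))*(5 + 7*1) = ((6*3)*(-11))*(5 + 7) = (18*(-11))*12 = -198*12 = -2376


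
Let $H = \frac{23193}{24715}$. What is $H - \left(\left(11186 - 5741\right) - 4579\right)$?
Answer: $- \frac{21379997}{24715} \approx -865.06$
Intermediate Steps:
$H = \frac{23193}{24715}$ ($H = 23193 \cdot \frac{1}{24715} = \frac{23193}{24715} \approx 0.93842$)
$H - \left(\left(11186 - 5741\right) - 4579\right) = \frac{23193}{24715} - \left(\left(11186 - 5741\right) - 4579\right) = \frac{23193}{24715} - \left(5445 - 4579\right) = \frac{23193}{24715} - 866 = - \frac{21379997}{24715}$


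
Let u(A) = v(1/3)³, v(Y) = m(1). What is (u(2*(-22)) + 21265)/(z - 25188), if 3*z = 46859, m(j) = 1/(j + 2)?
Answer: -574156/258345 ≈ -2.2224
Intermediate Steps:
m(j) = 1/(2 + j)
v(Y) = ⅓ (v(Y) = 1/(2 + 1) = 1/3 = ⅓)
z = 46859/3 (z = (⅓)*46859 = 46859/3 ≈ 15620.)
u(A) = 1/27 (u(A) = (⅓)³ = 1/27)
(u(2*(-22)) + 21265)/(z - 25188) = (1/27 + 21265)/(46859/3 - 25188) = 574156/(27*(-28705/3)) = (574156/27)*(-3/28705) = -574156/258345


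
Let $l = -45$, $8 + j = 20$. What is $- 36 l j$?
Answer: $19440$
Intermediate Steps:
$j = 12$ ($j = -8 + 20 = 12$)
$- 36 l j = \left(-36\right) \left(-45\right) 12 = 1620 \cdot 12 = 19440$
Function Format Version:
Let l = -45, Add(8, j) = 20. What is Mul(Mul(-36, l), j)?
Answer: 19440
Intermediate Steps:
j = 12 (j = Add(-8, 20) = 12)
Mul(Mul(-36, l), j) = Mul(Mul(-36, -45), 12) = Mul(1620, 12) = 19440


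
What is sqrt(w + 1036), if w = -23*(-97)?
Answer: 33*sqrt(3) ≈ 57.158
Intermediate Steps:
w = 2231
sqrt(w + 1036) = sqrt(2231 + 1036) = sqrt(3267) = 33*sqrt(3)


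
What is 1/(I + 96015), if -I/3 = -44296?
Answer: 1/228903 ≈ 4.3687e-6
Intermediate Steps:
I = 132888 (I = -3*(-44296) = 132888)
1/(I + 96015) = 1/(132888 + 96015) = 1/228903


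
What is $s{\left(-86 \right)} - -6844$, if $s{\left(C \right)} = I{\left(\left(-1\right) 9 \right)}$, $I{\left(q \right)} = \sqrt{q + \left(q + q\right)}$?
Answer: $6844 + 3 i \sqrt{3} \approx 6844.0 + 5.1962 i$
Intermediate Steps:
$I{\left(q \right)} = \sqrt{3} \sqrt{q}$ ($I{\left(q \right)} = \sqrt{q + 2 q} = \sqrt{3 q} = \sqrt{3} \sqrt{q}$)
$s{\left(C \right)} = 3 i \sqrt{3}$ ($s{\left(C \right)} = \sqrt{3} \sqrt{\left(-1\right) 9} = \sqrt{3} \sqrt{-9} = \sqrt{3} \cdot 3 i = 3 i \sqrt{3}$)
$s{\left(-86 \right)} - -6844 = 3 i \sqrt{3} - -6844 = 3 i \sqrt{3} + 6844 = 6844 + 3 i \sqrt{3}$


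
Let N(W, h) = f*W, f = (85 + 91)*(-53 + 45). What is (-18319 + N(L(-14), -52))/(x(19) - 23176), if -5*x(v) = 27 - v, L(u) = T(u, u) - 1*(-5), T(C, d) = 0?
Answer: 126795/115888 ≈ 1.0941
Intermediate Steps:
L(u) = 5 (L(u) = 0 - 1*(-5) = 0 + 5 = 5)
x(v) = -27/5 + v/5 (x(v) = -(27 - v)/5 = -27/5 + v/5)
f = -1408 (f = 176*(-8) = -1408)
N(W, h) = -1408*W
(-18319 + N(L(-14), -52))/(x(19) - 23176) = (-18319 - 1408*5)/((-27/5 + (⅕)*19) - 23176) = (-18319 - 7040)/((-27/5 + 19/5) - 23176) = -25359/(-8/5 - 23176) = -25359/(-115888/5) = -25359*(-5/115888) = 126795/115888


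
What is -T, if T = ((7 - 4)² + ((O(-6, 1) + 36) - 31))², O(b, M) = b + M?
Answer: -81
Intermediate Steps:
O(b, M) = M + b
T = 81 (T = ((7 - 4)² + (((1 - 6) + 36) - 31))² = (3² + ((-5 + 36) - 31))² = (9 + (31 - 31))² = (9 + 0)² = 9² = 81)
-T = -1*81 = -81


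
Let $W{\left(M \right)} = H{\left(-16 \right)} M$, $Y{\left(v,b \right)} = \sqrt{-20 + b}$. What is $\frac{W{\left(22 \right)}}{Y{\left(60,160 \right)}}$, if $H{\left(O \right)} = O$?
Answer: $- \frac{176 \sqrt{35}}{35} \approx -29.749$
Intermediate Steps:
$W{\left(M \right)} = - 16 M$
$\frac{W{\left(22 \right)}}{Y{\left(60,160 \right)}} = \frac{\left(-16\right) 22}{\sqrt{-20 + 160}} = - \frac{352}{\sqrt{140}} = - \frac{352}{2 \sqrt{35}} = - 352 \frac{\sqrt{35}}{70} = - \frac{176 \sqrt{35}}{35}$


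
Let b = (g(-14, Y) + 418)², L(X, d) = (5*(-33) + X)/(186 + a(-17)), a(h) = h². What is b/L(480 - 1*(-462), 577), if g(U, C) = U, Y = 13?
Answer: 77527600/777 ≈ 99778.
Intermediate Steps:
L(X, d) = -33/95 + X/475 (L(X, d) = (5*(-33) + X)/(186 + (-17)²) = (-165 + X)/(186 + 289) = (-165 + X)/475 = (-165 + X)*(1/475) = -33/95 + X/475)
b = 163216 (b = (-14 + 418)² = 404² = 163216)
b/L(480 - 1*(-462), 577) = 163216/(-33/95 + (480 - 1*(-462))/475) = 163216/(-33/95 + (480 + 462)/475) = 163216/(-33/95 + (1/475)*942) = 163216/(-33/95 + 942/475) = 163216/(777/475) = 163216*(475/777) = 77527600/777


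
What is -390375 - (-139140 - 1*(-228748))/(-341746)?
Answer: -66704502571/170873 ≈ -3.9037e+5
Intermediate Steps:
-390375 - (-139140 - 1*(-228748))/(-341746) = -390375 - (-139140 + 228748)*(-1)/341746 = -390375 - 89608*(-1)/341746 = -390375 - 1*(-44804/170873) = -390375 + 44804/170873 = -66704502571/170873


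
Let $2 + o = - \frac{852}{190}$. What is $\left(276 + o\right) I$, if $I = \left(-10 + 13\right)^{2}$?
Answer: $\frac{230436}{95} \approx 2425.6$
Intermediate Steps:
$o = - \frac{616}{95}$ ($o = -2 - \frac{852}{190} = -2 - \frac{426}{95} = - \frac{616}{95} \approx -6.4842$)
$I = 9$ ($I = 3^{2} = 9$)
$\left(276 + o\right) I = \left(276 - \frac{616}{95}\right) 9 = \frac{25604}{95} \cdot 9 = \frac{230436}{95}$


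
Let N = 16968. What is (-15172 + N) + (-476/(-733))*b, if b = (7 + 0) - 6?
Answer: 1316944/733 ≈ 1796.6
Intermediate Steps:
b = 1 (b = 7 - 6 = 1)
(-15172 + N) + (-476/(-733))*b = (-15172 + 16968) - 476/(-733)*1 = 1796 - 476*(-1/733)*1 = 1796 + (476/733)*1 = 1796 + 476/733 = 1316944/733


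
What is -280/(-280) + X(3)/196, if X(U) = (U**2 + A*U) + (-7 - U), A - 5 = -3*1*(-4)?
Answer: 123/98 ≈ 1.2551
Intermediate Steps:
A = 17 (A = 5 - 3*1*(-4) = 5 - 3*(-4) = 5 + 12 = 17)
X(U) = -7 + U**2 + 16*U (X(U) = (U**2 + 17*U) + (-7 - U) = -7 + U**2 + 16*U)
-280/(-280) + X(3)/196 = -280/(-280) + (-7 + 3**2 + 16*3)/196 = -280*(-1/280) + (-7 + 9 + 48)*(1/196) = 1 + 50*(1/196) = 1 + 25/98 = 123/98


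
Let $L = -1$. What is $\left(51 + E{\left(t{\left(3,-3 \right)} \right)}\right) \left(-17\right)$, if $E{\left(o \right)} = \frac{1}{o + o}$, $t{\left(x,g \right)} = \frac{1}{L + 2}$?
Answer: $- \frac{1751}{2} \approx -875.5$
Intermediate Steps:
$t{\left(x,g \right)} = 1$ ($t{\left(x,g \right)} = \frac{1}{-1 + 2} = 1^{-1} = 1$)
$E{\left(o \right)} = \frac{1}{2 o}$
$\left(51 + E{\left(t{\left(3,-3 \right)} \right)}\right) \left(-17\right) = \left(51 + \frac{1}{2 \cdot 1}\right) \left(-17\right) = \left(51 + \frac{1}{2} \cdot 1\right) \left(-17\right) = \left(51 + \frac{1}{2}\right) \left(-17\right) = \frac{103}{2} \left(-17\right) = - \frac{1751}{2}$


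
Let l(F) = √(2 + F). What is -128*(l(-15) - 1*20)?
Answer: 2560 - 128*I*√13 ≈ 2560.0 - 461.51*I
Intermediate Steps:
-128*(l(-15) - 1*20) = -128*(√(2 - 15) - 1*20) = -128*(√(-13) - 20) = -128*(I*√13 - 20) = -128*(-20 + I*√13) = 2560 - 128*I*√13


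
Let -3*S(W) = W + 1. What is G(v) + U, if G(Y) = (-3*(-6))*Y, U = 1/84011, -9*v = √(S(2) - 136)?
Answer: 1/84011 - 2*I*√137 ≈ 1.1903e-5 - 23.409*I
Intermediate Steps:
S(W) = -⅓ - W/3 (S(W) = -(W + 1)/3 = -(1 + W)/3 = -⅓ - W/3)
v = -I*√137/9 (v = -√((-⅓ - ⅓*2) - 136)/9 = -√((-⅓ - ⅔) - 136)/9 = -√(-1 - 136)/9 = -I*√137/9 ≈ -1.3005*I)
U = 1/84011 ≈ 1.1903e-5
G(Y) = 18*Y
G(v) + U = 18*(-I*√137/9) + 1/84011 = -2*I*√137 + 1/84011 = 1/84011 - 2*I*√137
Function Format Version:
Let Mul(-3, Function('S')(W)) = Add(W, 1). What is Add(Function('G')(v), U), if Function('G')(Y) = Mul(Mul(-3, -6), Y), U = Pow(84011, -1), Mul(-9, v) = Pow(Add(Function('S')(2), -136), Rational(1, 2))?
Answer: Add(Rational(1, 84011), Mul(-2, I, Pow(137, Rational(1, 2)))) ≈ Add(1.1903e-5, Mul(-23.409, I))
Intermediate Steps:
Function('S')(W) = Add(Rational(-1, 3), Mul(Rational(-1, 3), W)) (Function('S')(W) = Mul(Rational(-1, 3), Add(W, 1)) = Mul(Rational(-1, 3), Add(1, W)) = Add(Rational(-1, 3), Mul(Rational(-1, 3), W)))
v = Mul(Rational(-1, 9), I, Pow(137, Rational(1, 2))) (v = Mul(Rational(-1, 9), Pow(Add(Add(Rational(-1, 3), Mul(Rational(-1, 3), 2)), -136), Rational(1, 2))) = Mul(Rational(-1, 9), Pow(Add(Add(Rational(-1, 3), Rational(-2, 3)), -136), Rational(1, 2))) = Mul(Rational(-1, 9), Pow(Add(-1, -136), Rational(1, 2))) = Mul(Rational(-1, 9), Pow(-137, Rational(1, 2))) = Mul(Rational(-1, 9), Mul(I, Pow(137, Rational(1, 2)))) = Mul(Rational(-1, 9), I, Pow(137, Rational(1, 2))) ≈ Mul(-1.3005, I))
U = Rational(1, 84011) ≈ 1.1903e-5
Function('G')(Y) = Mul(18, Y)
Add(Function('G')(v), U) = Add(Mul(18, Mul(Rational(-1, 9), I, Pow(137, Rational(1, 2)))), Rational(1, 84011)) = Add(Mul(-2, I, Pow(137, Rational(1, 2))), Rational(1, 84011)) = Add(Rational(1, 84011), Mul(-2, I, Pow(137, Rational(1, 2))))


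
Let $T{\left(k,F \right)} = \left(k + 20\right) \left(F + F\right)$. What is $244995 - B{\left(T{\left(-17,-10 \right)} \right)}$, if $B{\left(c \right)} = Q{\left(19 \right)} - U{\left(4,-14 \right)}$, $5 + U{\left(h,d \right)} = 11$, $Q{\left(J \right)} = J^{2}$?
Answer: $244640$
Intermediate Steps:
$U{\left(h,d \right)} = 6$ ($U{\left(h,d \right)} = -5 + 11 = 6$)
$T{\left(k,F \right)} = 2 F \left(20 + k\right)$ ($T{\left(k,F \right)} = \left(20 + k\right) 2 F = 2 F \left(20 + k\right)$)
$B{\left(c \right)} = 355$ ($B{\left(c \right)} = 19^{2} - 6 = 361 - 6 = 355$)
$244995 - B{\left(T{\left(-17,-10 \right)} \right)} = 244995 - 355 = 244640$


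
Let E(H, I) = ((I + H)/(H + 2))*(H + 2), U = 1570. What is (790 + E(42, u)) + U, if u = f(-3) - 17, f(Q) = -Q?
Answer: 2388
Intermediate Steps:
u = -14 (u = -1*(-3) - 17 = 3 - 17 = -14)
E(H, I) = H + I (E(H, I) = ((H + I)/(2 + H))*(2 + H) = H + I)
(790 + E(42, u)) + U = (790 + (42 - 14)) + 1570 = (790 + 28) + 1570 = 818 + 1570 = 2388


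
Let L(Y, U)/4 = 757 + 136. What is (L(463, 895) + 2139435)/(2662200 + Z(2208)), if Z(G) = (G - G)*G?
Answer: 2143007/2662200 ≈ 0.80498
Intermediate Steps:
L(Y, U) = 3572 (L(Y, U) = 4*(757 + 136) = 4*893 = 3572)
Z(G) = 0 (Z(G) = 0*G = 0)
(L(463, 895) + 2139435)/(2662200 + Z(2208)) = (3572 + 2139435)/(2662200 + 0) = 2143007/2662200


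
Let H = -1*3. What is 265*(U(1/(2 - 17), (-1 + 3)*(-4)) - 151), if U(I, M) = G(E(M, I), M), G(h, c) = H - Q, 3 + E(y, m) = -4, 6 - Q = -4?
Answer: -43460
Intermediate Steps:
Q = 10 (Q = 6 - 1*(-4) = 6 + 4 = 10)
E(y, m) = -7 (E(y, m) = -3 - 4 = -7)
H = -3
G(h, c) = -13 (G(h, c) = -3 - 1*10 = -3 - 10 = -13)
U(I, M) = -13
265*(U(1/(2 - 17), (-1 + 3)*(-4)) - 151) = 265*(-13 - 151) = 265*(-164) = -43460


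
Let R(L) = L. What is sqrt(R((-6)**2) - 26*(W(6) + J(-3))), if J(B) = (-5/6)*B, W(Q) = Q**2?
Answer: I*sqrt(965) ≈ 31.064*I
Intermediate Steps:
J(B) = -5*B/6 (J(B) = (-5*1/6)*B = -5*B/6)
sqrt(R((-6)**2) - 26*(W(6) + J(-3))) = sqrt((-6)**2 - 26*(6**2 - 5/6*(-3))) = sqrt(36 - 26*(36 + 5/2)) = sqrt(36 - 26*77/2) = sqrt(36 - 1001) = sqrt(-965) = I*sqrt(965)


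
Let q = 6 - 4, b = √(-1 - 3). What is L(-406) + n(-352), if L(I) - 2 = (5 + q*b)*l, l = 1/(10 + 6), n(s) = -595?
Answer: -9483/16 + I/4 ≈ -592.69 + 0.25*I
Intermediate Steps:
b = 2*I (b = √(-4) = 2*I ≈ 2.0*I)
q = 2
l = 1/16 ≈ 0.062500
L(I) = 37/16 + I/4 (L(I) = 2 + (5 + 2*(2*I))*(1/16) = 2 + (5 + 4*I)*(1/16) = 2 + (5/16 + I/4) = 37/16 + I/4)
L(-406) + n(-352) = (37/16 + I/4) - 595 = -9483/16 + I/4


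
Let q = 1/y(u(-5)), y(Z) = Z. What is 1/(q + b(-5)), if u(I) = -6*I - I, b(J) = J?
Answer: -35/174 ≈ -0.20115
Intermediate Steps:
u(I) = -7*I
q = 1/35 (q = 1/(-7*(-5)) = 1/35 ≈ 0.028571)
1/(q + b(-5)) = 1/(1/35 - 5) = 1/(-174/35) = -35/174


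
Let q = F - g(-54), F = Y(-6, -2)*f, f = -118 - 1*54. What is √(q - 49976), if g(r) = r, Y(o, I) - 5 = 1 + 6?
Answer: I*√51986 ≈ 228.0*I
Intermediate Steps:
Y(o, I) = 12 (Y(o, I) = 5 + (1 + 6) = 5 + 7 = 12)
f = -172 (f = -118 - 54 = -172)
F = -2064 (F = 12*(-172) = -2064)
q = -2010 (q = -2064 - 1*(-54) = -2064 + 54 = -2010)
√(q - 49976) = √(-2010 - 49976) = √(-51986) = I*√51986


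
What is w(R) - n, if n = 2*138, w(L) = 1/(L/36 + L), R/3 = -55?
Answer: -561672/2035 ≈ -276.01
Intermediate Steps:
R = -165 (R = 3*(-55) = -165)
w(L) = 36/(37*L) (w(L) = 1/(L*(1/36) + L) = 1/(L/36 + L) = 1/(37*L/36) = 36/(37*L))
n = 276
w(R) - n = (36/37)/(-165) - 1*276 = (36/37)*(-1/165) - 276 = -12/2035 - 276 = -561672/2035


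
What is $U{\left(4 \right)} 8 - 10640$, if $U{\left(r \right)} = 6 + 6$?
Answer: $-10544$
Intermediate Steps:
$U{\left(r \right)} = 12$
$U{\left(4 \right)} 8 - 10640 = 12 \cdot 8 - 10640 = 96 - 10640 = -10544$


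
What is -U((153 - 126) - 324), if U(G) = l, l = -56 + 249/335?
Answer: 18511/335 ≈ 55.257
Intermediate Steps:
l = -18511/335 (l = -56 + 249*(1/335) = -56 + 249/335 = -18511/335 ≈ -55.257)
U(G) = -18511/335
-U((153 - 126) - 324) = -1*(-18511/335) = 18511/335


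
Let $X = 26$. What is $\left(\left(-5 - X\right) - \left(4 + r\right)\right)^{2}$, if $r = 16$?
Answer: $2601$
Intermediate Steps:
$\left(\left(-5 - X\right) - \left(4 + r\right)\right)^{2} = \left(\left(-5 - 26\right) - 20\right)^{2} = \left(-31 - 20\right)^{2} = \left(-51\right)^{2} = 2601$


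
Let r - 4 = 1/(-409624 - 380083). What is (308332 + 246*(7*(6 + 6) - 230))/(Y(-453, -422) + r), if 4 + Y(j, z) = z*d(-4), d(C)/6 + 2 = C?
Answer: 215128822112/11997228743 ≈ 17.932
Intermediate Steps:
d(C) = -12 + 6*C
r = 3158827/789707 (r = 4 + 1/(-409624 - 380083) = 4 + 1/(-789707) = 4 - 1/789707 = 3158827/789707 ≈ 4.0000)
Y(j, z) = -4 - 36*z (Y(j, z) = -4 + z*(-12 + 6*(-4)) = -4 + z*(-12 - 24) = -4 + z*(-36) = -4 - 36*z)
(308332 + 246*(7*(6 + 6) - 230))/(Y(-453, -422) + r) = (308332 + 246*(7*(6 + 6) - 230))/((-4 - 36*(-422)) + 3158827/789707) = (308332 + 246*(7*12 - 230))/((-4 + 15192) + 3158827/789707) = (308332 + 246*(84 - 230))/(15188 + 3158827/789707) = (308332 + 246*(-146))/(11997228743/789707) = (308332 - 35916)*(789707/11997228743) = 272416*(789707/11997228743) = 215128822112/11997228743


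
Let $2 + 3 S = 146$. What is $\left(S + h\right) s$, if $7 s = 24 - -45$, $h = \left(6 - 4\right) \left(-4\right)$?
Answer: $\frac{2760}{7} \approx 394.29$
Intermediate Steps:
$S = 48$ ($S = - \frac{2}{3} + \frac{1}{3} \cdot 146 = - \frac{2}{3} + \frac{146}{3} = 48$)
$h = -8$ ($h = 2 \left(-4\right) = -8$)
$s = \frac{69}{7}$ ($s = \frac{24 - -45}{7} = \frac{24 + 45}{7} = \frac{1}{7} \cdot 69 = \frac{69}{7} \approx 9.8571$)
$\left(S + h\right) s = \left(48 - 8\right) \frac{69}{7} = 40 \cdot \frac{69}{7} = \frac{2760}{7}$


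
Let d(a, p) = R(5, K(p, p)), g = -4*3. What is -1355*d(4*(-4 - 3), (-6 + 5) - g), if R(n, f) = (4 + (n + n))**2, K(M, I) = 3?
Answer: -265580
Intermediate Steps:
g = -12
R(n, f) = (4 + 2*n)**2
d(a, p) = 196 (d(a, p) = 4*(2 + 5)**2 = 4*7**2 = 4*49 = 196)
-1355*d(4*(-4 - 3), (-6 + 5) - g) = -1355*196 = -265580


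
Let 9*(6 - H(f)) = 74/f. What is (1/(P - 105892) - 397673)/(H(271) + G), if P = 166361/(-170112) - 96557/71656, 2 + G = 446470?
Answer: -156497757558209979920667/175702587447967477433836 ≈ -0.89070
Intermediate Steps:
H(f) = 6 - 74/(9*f)
G = 446468 (G = -2 + 446470 = 446468)
P = -3543283525/1523693184 (P = 166361*(-1/170112) - 96557*1/71656 = -166361/170112 - 96557/71656 = -3543283525/1523693184 ≈ -2.3255)
(1/(P - 105892) - 397673)/(H(271) + G) = (1/(-3543283525/1523693184 - 105892) - 397673)/((6 - 74/9/271) + 446468) = (1/(-161350461923653/1523693184) - 397673)/((6 - 74/9*1/271) + 446468) = (-1523693184/161350461923653 - 397673)/((6 - 74/2439) + 446468) = -64164722246088552653/(161350461923653*(14560/2439 + 446468)) = -64164722246088552653/(161350461923653*1088950012/2439) = -64164722246088552653/161350461923653*2439/1088950012 = -156497757558209979920667/175702587447967477433836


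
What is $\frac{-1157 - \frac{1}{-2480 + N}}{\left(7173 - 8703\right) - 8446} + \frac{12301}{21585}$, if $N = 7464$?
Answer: $\frac{736080108649}{1073214488640} \approx 0.68586$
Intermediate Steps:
$\frac{-1157 - \frac{1}{-2480 + N}}{\left(7173 - 8703\right) - 8446} + \frac{12301}{21585} = \frac{-1157 - \frac{1}{-2480 + 7464}}{\left(7173 - 8703\right) - 8446} + \frac{12301}{21585} = \frac{-1157 - \frac{1}{4984}}{-1530 - 8446} + 12301 \cdot \frac{1}{21585} = \frac{-1157 - \frac{1}{4984}}{-9976} + \frac{12301}{21585} = \left(-1157 - \frac{1}{4984}\right) \left(- \frac{1}{9976}\right) + \frac{12301}{21585} = \left(- \frac{5766489}{4984}\right) \left(- \frac{1}{9976}\right) + \frac{12301}{21585} = \frac{5766489}{49720384} + \frac{12301}{21585} = \frac{736080108649}{1073214488640}$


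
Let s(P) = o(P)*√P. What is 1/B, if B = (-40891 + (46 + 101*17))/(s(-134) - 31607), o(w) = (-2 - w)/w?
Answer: 31607/39128 + 33*I*√134/1310788 ≈ 0.80779 + 0.00029143*I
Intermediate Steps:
o(w) = (-2 - w)/w
s(P) = (-2 - P)/√P (s(P) = ((-2 - P)/P)*√P = (-2 - P)/√P)
B = -39128/(-31607 - 66*I*√134/67) (B = (-40891 + (46 + 101*17))/((-2 - 1*(-134))/√(-134) - 31607) = (-40891 + (46 + 1717))/((-I*√134/134)*(-2 + 134) - 31607) = (-40891 + 1763)/(-I*√134/134*132 - 31607) = -39128/(-66*I*√134/67 - 31607) = -39128/(-31607 - 66*I*√134/67) ≈ 1.238 - 0.00044662*I)
1/B = 1/(82860152632/66933172795 - 2582448*I*√134/66933172795)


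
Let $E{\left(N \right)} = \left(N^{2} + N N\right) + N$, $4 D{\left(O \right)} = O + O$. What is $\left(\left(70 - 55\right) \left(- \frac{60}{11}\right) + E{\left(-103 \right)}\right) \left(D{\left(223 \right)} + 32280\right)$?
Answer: $\frac{14988518795}{22} \approx 6.813 \cdot 10^{8}$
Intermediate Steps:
$D{\left(O \right)} = \frac{O}{2}$ ($D{\left(O \right)} = \frac{O + O}{4} = \frac{2 O}{4} = \frac{O}{2}$)
$E{\left(N \right)} = N + 2 N^{2}$ ($E{\left(N \right)} = \left(N^{2} + N^{2}\right) + N = 2 N^{2} + N = N + 2 N^{2}$)
$\left(\left(70 - 55\right) \left(- \frac{60}{11}\right) + E{\left(-103 \right)}\right) \left(D{\left(223 \right)} + 32280\right) = \left(\left(70 - 55\right) \left(- \frac{60}{11}\right) - 103 \left(1 + 2 \left(-103\right)\right)\right) \left(\frac{1}{2} \cdot 223 + 32280\right) = \left(15 \left(\left(-60\right) \frac{1}{11}\right) - 103 \left(1 - 206\right)\right) \left(\frac{223}{2} + 32280\right) = \left(15 \left(- \frac{60}{11}\right) - -21115\right) \frac{64783}{2} = \left(- \frac{900}{11} + 21115\right) \frac{64783}{2} = \frac{231365}{11} \cdot \frac{64783}{2} = \frac{14988518795}{22}$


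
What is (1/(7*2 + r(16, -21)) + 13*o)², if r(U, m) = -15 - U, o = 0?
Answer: 1/289 ≈ 0.0034602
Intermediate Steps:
(1/(7*2 + r(16, -21)) + 13*o)² = (1/(7*2 + (-15 - 1*16)) + 13*0)² = (1/(14 + (-15 - 16)) + 0)² = (1/(14 - 31) + 0)² = (1/(-17) + 0)² = (-1/17 + 0)² = (-1/17)² = 1/289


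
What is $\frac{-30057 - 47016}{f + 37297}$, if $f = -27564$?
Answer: $- \frac{77073}{9733} \approx -7.9187$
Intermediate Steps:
$\frac{-30057 - 47016}{f + 37297} = \frac{-30057 - 47016}{-27564 + 37297} = - \frac{77073}{9733}$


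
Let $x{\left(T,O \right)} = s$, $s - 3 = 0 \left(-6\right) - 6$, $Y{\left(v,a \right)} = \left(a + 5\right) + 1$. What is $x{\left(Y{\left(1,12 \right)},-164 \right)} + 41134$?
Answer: $41131$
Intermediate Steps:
$Y{\left(v,a \right)} = 6 + a$ ($Y{\left(v,a \right)} = \left(5 + a\right) + 1 = 6 + a$)
$s = -3$ ($s = 3 + \left(0 \left(-6\right) - 6\right) = 3 + \left(0 - 6\right) = 3 - 6 = -3$)
$x{\left(T,O \right)} = -3$
$x{\left(Y{\left(1,12 \right)},-164 \right)} + 41134 = -3 + 41134 = 41131$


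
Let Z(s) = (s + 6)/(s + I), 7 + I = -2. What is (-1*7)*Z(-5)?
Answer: ½ ≈ 0.50000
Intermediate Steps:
I = -9 (I = -7 - 2 = -9)
Z(s) = (6 + s)/(-9 + s) (Z(s) = (s + 6)/(s - 9) = (6 + s)/(-9 + s))
(-1*7)*Z(-5) = (-1*7)*((6 - 5)/(-9 - 5)) = -7/(-14) = -(-1)/2 = -7*(-1/14) = ½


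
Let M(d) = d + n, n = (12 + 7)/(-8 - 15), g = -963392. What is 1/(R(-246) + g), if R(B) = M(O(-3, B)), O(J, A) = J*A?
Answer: -23/22141061 ≈ -1.0388e-6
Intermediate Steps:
n = -19/23 (n = 19/(-23) = 19*(-1/23) = -19/23 ≈ -0.82609)
O(J, A) = A*J
M(d) = -19/23 + d (M(d) = d - 19/23 = -19/23 + d)
R(B) = -19/23 - 3*B (R(B) = -19/23 + B*(-3) = -19/23 - 3*B)
1/(R(-246) + g) = 1/((-19/23 - 3*(-246)) - 963392) = 1/((-19/23 + 738) - 963392) = 1/(16955/23 - 963392) = 1/(-22141061/23) = -23/22141061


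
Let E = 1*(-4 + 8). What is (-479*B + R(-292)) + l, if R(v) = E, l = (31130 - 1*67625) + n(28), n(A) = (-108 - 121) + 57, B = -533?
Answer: 218644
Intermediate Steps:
n(A) = -172 (n(A) = -229 + 57 = -172)
l = -36667 (l = (31130 - 1*67625) - 172 = (31130 - 67625) - 172 = -36495 - 172 = -36667)
E = 4 (E = 1*4 = 4)
R(v) = 4
(-479*B + R(-292)) + l = (-479*(-533) + 4) - 36667 = (255307 + 4) - 36667 = 255311 - 36667 = 218644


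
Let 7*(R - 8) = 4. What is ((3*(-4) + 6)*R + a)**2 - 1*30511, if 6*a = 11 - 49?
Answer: -11983982/441 ≈ -27175.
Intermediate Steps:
a = -19/3 (a = (11 - 49)/6 = (1/6)*(-38) = -19/3 ≈ -6.3333)
R = 60/7 (R = 8 + (1/7)*4 = 8 + 4/7 = 60/7 ≈ 8.5714)
((3*(-4) + 6)*R + a)**2 - 1*30511 = ((3*(-4) + 6)*(60/7) - 19/3)**2 - 1*30511 = ((-12 + 6)*(60/7) - 19/3)**2 - 30511 = (-6*60/7 - 19/3)**2 - 30511 = (-360/7 - 19/3)**2 - 30511 = (-1213/21)**2 - 30511 = 1471369/441 - 30511 = -11983982/441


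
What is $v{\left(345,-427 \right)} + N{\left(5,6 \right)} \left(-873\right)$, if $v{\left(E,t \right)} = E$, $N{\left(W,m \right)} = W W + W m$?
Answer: $-47670$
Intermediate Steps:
$N{\left(W,m \right)} = W^{2} + W m$
$v{\left(345,-427 \right)} + N{\left(5,6 \right)} \left(-873\right) = 345 + 5 \left(5 + 6\right) \left(-873\right) = 345 + 5 \cdot 11 \left(-873\right) = 345 + 55 \left(-873\right) = 345 - 48015 = -47670$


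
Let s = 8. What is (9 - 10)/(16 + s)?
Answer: -1/24 ≈ -0.041667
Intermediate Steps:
(9 - 10)/(16 + s) = (9 - 10)/(16 + 8) = -1/24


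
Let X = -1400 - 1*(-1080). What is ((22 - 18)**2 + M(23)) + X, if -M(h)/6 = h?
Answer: -442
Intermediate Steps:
M(h) = -6*h
X = -320 (X = -1400 + 1080 = -320)
((22 - 18)**2 + M(23)) + X = ((22 - 18)**2 - 6*23) - 320 = (4**2 - 138) - 320 = (16 - 138) - 320 = -122 - 320 = -442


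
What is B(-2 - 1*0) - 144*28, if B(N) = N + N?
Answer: -4036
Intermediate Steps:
B(N) = 2*N
B(-2 - 1*0) - 144*28 = 2*(-2 - 1*0) - 144*28 = 2*(-2 + 0) - 4032 = 2*(-2) - 4032 = -4 - 4032 = -4036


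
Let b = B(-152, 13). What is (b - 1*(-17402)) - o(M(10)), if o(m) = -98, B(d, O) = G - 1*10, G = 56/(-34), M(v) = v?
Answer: 297302/17 ≈ 17488.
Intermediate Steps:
G = -28/17 (G = 56*(-1/34) = -28/17 ≈ -1.6471)
B(d, O) = -198/17 (B(d, O) = -28/17 - 1*10 = -28/17 - 10 = -198/17)
b = -198/17 ≈ -11.647
(b - 1*(-17402)) - o(M(10)) = (-198/17 - 1*(-17402)) - 1*(-98) = (-198/17 + 17402) + 98 = 295636/17 + 98 = 297302/17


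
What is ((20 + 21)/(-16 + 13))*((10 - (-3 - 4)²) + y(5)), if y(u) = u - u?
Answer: 533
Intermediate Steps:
y(u) = 0
((20 + 21)/(-16 + 13))*((10 - (-3 - 4)²) + y(5)) = ((20 + 21)/(-16 + 13))*((10 - (-3 - 4)²) + 0) = (41/(-3))*((10 - 1*(-7)²) + 0) = (41*(-⅓))*((10 - 1*49) + 0) = -41*((10 - 49) + 0)/3 = -41*(-39 + 0)/3 = -41/3*(-39) = 533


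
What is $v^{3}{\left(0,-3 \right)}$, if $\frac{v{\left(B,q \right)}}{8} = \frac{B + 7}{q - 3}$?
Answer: $- \frac{21952}{27} \approx -813.04$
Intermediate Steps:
$v{\left(B,q \right)} = \frac{8 \left(7 + B\right)}{-3 + q}$ ($v{\left(B,q \right)} = 8 \frac{B + 7}{q - 3} = 8 \frac{7 + B}{-3 + q} = \frac{8 \left(7 + B\right)}{-3 + q}$)
$v^{3}{\left(0,-3 \right)} = \left(\frac{8 \left(7 + 0\right)}{-3 - 3}\right)^{3} = \left(8 \frac{1}{-6} \cdot 7\right)^{3} = \left(8 \left(- \frac{1}{6}\right) 7\right)^{3} = \left(- \frac{28}{3}\right)^{3} = - \frac{21952}{27}$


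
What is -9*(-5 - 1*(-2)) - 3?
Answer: 24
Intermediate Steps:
-9*(-5 - 1*(-2)) - 3 = -9*(-5 + 2) - 3 = -9*(-3) - 3 = 27 - 3 = 24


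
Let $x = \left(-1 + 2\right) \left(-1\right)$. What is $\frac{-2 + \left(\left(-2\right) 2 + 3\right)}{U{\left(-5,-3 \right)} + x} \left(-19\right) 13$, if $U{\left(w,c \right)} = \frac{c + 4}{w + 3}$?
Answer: $-494$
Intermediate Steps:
$U{\left(w,c \right)} = \frac{4 + c}{3 + w}$
$x = -1$ ($x = 1 \left(-1\right) = -1$)
$\frac{-2 + \left(\left(-2\right) 2 + 3\right)}{U{\left(-5,-3 \right)} + x} \left(-19\right) 13 = \frac{-2 + \left(\left(-2\right) 2 + 3\right)}{\frac{4 - 3}{3 - 5} - 1} \left(-19\right) 13 = \frac{-2 + \left(-4 + 3\right)}{\frac{1}{-2} \cdot 1 - 1} \left(-19\right) 13 = \frac{-2 - 1}{\left(- \frac{1}{2}\right) 1 - 1} \left(-19\right) 13 = - \frac{3}{- \frac{1}{2} - 1} \left(-19\right) 13 = - \frac{3}{- \frac{3}{2}} \left(-19\right) 13 = \left(-3\right) \left(- \frac{2}{3}\right) \left(-19\right) 13 = 2 \left(-19\right) 13 = \left(-38\right) 13 = -494$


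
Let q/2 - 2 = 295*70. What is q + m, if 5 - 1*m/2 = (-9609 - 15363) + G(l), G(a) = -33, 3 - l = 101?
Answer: 91324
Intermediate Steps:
l = -98 (l = 3 - 1*101 = 3 - 101 = -98)
m = 50020 (m = 10 - 2*((-9609 - 15363) - 33) = 10 - 2*(-24972 - 33) = 10 - 2*(-25005) = 10 + 50010 = 50020)
q = 41304 (q = 4 + 2*(295*70) = 4 + 2*20650 = 4 + 41300 = 41304)
q + m = 41304 + 50020 = 91324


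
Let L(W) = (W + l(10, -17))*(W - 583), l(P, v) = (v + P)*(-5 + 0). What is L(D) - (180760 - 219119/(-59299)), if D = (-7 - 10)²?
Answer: -16367691903/59299 ≈ -2.7602e+5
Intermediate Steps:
l(P, v) = -5*P - 5*v (l(P, v) = (P + v)*(-5) = -5*P - 5*v)
D = 289 (D = (-17)² = 289)
L(W) = (-583 + W)*(35 + W) (L(W) = (W + (-5*10 - 5*(-17)))*(W - 583) = (W + (-50 + 85))*(-583 + W) = (W + 35)*(-583 + W) = (35 + W)*(-583 + W) = (-583 + W)*(35 + W))
L(D) - (180760 - 219119/(-59299)) = (-20405 + 289² - 548*289) - (180760 - 219119/(-59299)) = (-20405 + 83521 - 158372) - (180760 - 219119*(-1)/59299) = -95256 - (180760 - 1*(-219119/59299)) = -95256 - (180760 + 219119/59299) = -95256 - 1*10719106359/59299 = -95256 - 10719106359/59299 = -16367691903/59299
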